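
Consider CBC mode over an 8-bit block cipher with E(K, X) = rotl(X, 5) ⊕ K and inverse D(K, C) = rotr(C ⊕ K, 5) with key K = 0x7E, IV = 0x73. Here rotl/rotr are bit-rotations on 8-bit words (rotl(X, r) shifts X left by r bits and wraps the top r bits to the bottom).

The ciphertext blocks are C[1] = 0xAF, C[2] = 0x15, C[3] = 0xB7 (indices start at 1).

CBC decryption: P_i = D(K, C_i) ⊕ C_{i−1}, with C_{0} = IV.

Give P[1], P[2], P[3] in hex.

P[1]: D(K, 0xAF) = 0x8E; 0x8E ⊕ 0x73 = 0xFD.
P[2]: D(K, 0x15) = 0x5B; 0x5B ⊕ 0xAF = 0xF4.
P[3]: D(K, 0xB7) = 0x4E; 0x4E ⊕ 0x15 = 0x5B.

P[1] = 0xFD, P[2] = 0xF4, P[3] = 0x5B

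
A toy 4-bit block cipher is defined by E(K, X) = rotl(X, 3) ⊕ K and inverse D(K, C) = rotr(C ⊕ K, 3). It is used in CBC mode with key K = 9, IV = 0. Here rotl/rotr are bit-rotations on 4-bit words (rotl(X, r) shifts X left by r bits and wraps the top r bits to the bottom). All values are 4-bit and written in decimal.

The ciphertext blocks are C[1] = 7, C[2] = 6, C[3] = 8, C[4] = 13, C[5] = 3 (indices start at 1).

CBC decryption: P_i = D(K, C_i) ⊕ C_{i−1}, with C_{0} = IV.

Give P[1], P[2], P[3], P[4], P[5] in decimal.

P[1]: D(K, 7) = 13; 13 ⊕ 0 = 13.
P[2]: D(K, 6) = 15; 15 ⊕ 7 = 8.
P[3]: D(K, 8) = 2; 2 ⊕ 6 = 4.
P[4]: D(K, 13) = 8; 8 ⊕ 8 = 0.
P[5]: D(K, 3) = 5; 5 ⊕ 13 = 8.

P[1] = 13, P[2] = 8, P[3] = 4, P[4] = 0, P[5] = 8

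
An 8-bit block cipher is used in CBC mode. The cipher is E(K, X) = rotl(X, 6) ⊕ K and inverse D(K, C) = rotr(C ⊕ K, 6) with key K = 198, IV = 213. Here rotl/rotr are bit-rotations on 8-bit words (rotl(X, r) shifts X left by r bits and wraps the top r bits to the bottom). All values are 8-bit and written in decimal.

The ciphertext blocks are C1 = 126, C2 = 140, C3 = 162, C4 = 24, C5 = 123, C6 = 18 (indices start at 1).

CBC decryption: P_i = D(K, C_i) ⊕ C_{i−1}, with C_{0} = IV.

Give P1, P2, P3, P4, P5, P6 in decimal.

P1 = 55, P2 = 87, P3 = 29, P4 = 217, P5 = 238, P6 = 40

P1: D(K, 126) = 226; 226 ⊕ 213 = 55.
P2: D(K, 140) = 41; 41 ⊕ 126 = 87.
P3: D(K, 162) = 145; 145 ⊕ 140 = 29.
P4: D(K, 24) = 123; 123 ⊕ 162 = 217.
P5: D(K, 123) = 246; 246 ⊕ 24 = 238.
P6: D(K, 18) = 83; 83 ⊕ 123 = 40.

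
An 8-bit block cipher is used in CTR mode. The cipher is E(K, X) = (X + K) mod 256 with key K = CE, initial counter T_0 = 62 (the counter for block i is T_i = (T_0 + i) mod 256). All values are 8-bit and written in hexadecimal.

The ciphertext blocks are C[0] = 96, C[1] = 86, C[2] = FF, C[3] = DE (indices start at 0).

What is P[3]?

CTR decryption: S_i = E(K, T_i) where T_i is the counter for block i; P_i = C_i ⊕ S_i.
P[3]: T = 65, S = E(K, T) = 33; DE ⊕ 33 = ED.

P[3] = ED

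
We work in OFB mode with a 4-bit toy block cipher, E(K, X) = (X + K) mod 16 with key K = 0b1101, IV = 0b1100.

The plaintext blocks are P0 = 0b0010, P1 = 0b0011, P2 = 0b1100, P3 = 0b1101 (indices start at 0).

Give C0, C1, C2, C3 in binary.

OFB encryption: S_i = E(K, S_{i−1}) with S_{−1} = IV; C_i = P_i ⊕ S_i.
C0: S = E(K, 0b1100) = 0b1001; 0b0010 ⊕ 0b1001 = 0b1011.
C1: S = E(K, 0b1001) = 0b0110; 0b0011 ⊕ 0b0110 = 0b0101.
C2: S = E(K, 0b0110) = 0b0011; 0b1100 ⊕ 0b0011 = 0b1111.
C3: S = E(K, 0b0011) = 0b0000; 0b1101 ⊕ 0b0000 = 0b1101.

C0 = 0b1011, C1 = 0b0101, C2 = 0b1111, C3 = 0b1101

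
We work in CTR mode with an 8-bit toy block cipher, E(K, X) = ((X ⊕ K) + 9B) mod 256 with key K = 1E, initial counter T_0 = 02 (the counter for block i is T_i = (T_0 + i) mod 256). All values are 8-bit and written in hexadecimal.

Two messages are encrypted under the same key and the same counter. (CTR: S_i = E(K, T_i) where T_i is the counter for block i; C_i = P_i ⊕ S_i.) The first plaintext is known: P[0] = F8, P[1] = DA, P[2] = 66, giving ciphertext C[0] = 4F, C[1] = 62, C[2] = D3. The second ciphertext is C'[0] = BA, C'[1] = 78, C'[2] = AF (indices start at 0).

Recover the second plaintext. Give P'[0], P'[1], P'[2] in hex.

P'[0] = 0D, P'[1] = C0, P'[2] = 1A

In CTR with a reused counter, both messages share the same keystream S_i, so C_i ⊕ C'_i = P_i ⊕ P'_i and thus P'_i = P_i ⊕ C_i ⊕ C'_i.
P'[0]: F8 ⊕ 4F ⊕ BA = 0D.
P'[1]: DA ⊕ 62 ⊕ 78 = C0.
P'[2]: 66 ⊕ D3 ⊕ AF = 1A.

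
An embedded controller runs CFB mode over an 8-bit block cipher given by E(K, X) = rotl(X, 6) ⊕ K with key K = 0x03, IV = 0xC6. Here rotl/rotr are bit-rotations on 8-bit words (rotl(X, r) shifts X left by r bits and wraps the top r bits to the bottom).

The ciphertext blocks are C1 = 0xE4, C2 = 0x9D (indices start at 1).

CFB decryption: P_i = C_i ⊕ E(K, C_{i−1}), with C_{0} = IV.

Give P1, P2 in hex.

P1: E(K, 0xC6) = 0xB2; 0xE4 ⊕ 0xB2 = 0x56.
P2: E(K, 0xE4) = 0x3A; 0x9D ⊕ 0x3A = 0xA7.

P1 = 0x56, P2 = 0xA7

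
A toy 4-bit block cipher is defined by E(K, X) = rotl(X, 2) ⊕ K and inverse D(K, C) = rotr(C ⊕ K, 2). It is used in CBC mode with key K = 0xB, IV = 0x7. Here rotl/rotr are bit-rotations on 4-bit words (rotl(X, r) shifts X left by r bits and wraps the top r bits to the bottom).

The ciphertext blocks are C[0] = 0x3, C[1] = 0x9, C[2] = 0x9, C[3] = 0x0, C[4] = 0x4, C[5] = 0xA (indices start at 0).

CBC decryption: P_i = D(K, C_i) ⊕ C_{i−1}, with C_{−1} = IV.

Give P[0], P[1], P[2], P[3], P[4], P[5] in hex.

P[0]: D(K, 0x3) = 0x2; 0x2 ⊕ 0x7 = 0x5.
P[1]: D(K, 0x9) = 0x8; 0x8 ⊕ 0x3 = 0xB.
P[2]: D(K, 0x9) = 0x8; 0x8 ⊕ 0x9 = 0x1.
P[3]: D(K, 0x0) = 0xE; 0xE ⊕ 0x9 = 0x7.
P[4]: D(K, 0x4) = 0xF; 0xF ⊕ 0x0 = 0xF.
P[5]: D(K, 0xA) = 0x4; 0x4 ⊕ 0x4 = 0x0.

P[0] = 0x5, P[1] = 0xB, P[2] = 0x1, P[3] = 0x7, P[4] = 0xF, P[5] = 0x0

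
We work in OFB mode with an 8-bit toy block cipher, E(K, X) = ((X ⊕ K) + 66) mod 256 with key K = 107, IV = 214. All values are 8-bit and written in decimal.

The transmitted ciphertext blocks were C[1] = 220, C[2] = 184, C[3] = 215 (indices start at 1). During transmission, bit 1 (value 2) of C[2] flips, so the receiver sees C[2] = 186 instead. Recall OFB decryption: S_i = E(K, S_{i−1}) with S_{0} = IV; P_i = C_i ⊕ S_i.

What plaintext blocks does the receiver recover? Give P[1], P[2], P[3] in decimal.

Only C[2] changed, to 186. In OFB, a change in C_i flips the same bit in P_i only; the keystream is unaffected. Decrypting the received ciphertext:
P[1]: S = E(K, 214) = 255; 220 ⊕ 255 = 35.
P[2]: S = E(K, 255) = 214; 186 ⊕ 214 = 108.
P[3]: S = E(K, 214) = 255; 215 ⊕ 255 = 40.
Blocks that differ from the original plaintext: P[2].

P[1] = 35, P[2] = 108, P[3] = 40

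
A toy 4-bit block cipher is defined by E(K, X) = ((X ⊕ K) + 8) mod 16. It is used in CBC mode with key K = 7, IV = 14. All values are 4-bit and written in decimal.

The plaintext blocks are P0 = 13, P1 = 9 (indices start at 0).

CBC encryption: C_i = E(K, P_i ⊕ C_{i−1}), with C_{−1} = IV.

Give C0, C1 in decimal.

C0 = 12, C1 = 10

C0: P0 ⊕ 14 = 3; E(K, 3) = 12.
C1: P1 ⊕ 12 = 5; E(K, 5) = 10.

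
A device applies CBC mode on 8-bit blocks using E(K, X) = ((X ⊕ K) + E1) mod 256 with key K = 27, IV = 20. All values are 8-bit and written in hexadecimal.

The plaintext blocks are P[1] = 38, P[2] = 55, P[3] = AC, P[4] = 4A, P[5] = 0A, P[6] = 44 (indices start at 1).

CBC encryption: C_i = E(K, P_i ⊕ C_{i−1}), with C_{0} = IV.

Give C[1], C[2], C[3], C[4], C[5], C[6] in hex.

C[1] = 20, C[2] = 33, C[3] = 99, C[4] = D5, C[5] = D9, C[6] = 9B

C[1]: P[1] ⊕ 20 = 18; E(K, 18) = 20.
C[2]: P[2] ⊕ 20 = 75; E(K, 75) = 33.
C[3]: P[3] ⊕ 33 = 9F; E(K, 9F) = 99.
C[4]: P[4] ⊕ 99 = D3; E(K, D3) = D5.
C[5]: P[5] ⊕ D5 = DF; E(K, DF) = D9.
C[6]: P[6] ⊕ D9 = 9D; E(K, 9D) = 9B.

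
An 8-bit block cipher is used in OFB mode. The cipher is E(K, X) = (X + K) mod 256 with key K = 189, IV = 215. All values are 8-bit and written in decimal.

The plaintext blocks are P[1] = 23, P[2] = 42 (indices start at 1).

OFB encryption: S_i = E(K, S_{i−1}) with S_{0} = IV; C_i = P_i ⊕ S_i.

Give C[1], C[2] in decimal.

C[1] = 131, C[2] = 123

C[1]: S = E(K, 215) = 148; 23 ⊕ 148 = 131.
C[2]: S = E(K, 148) = 81; 42 ⊕ 81 = 123.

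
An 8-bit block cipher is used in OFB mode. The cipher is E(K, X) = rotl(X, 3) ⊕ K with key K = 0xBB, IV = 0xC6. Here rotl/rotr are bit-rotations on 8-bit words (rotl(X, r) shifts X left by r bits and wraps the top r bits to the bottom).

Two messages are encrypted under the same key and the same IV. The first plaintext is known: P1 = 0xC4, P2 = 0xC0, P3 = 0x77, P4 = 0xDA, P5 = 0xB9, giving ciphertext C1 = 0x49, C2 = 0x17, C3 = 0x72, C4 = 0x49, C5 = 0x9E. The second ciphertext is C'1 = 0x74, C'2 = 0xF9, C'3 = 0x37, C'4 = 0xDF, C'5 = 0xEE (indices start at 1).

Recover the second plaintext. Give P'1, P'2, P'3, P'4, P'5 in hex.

In OFB with a reused IV, both messages share the same keystream S_i, so C_i ⊕ C'_i = P_i ⊕ P'_i and thus P'_i = P_i ⊕ C_i ⊕ C'_i.
P'1: 0xC4 ⊕ 0x49 ⊕ 0x74 = 0xF9.
P'2: 0xC0 ⊕ 0x17 ⊕ 0xF9 = 0x2E.
P'3: 0x77 ⊕ 0x72 ⊕ 0x37 = 0x32.
P'4: 0xDA ⊕ 0x49 ⊕ 0xDF = 0x4C.
P'5: 0xB9 ⊕ 0x9E ⊕ 0xEE = 0xC9.

P'1 = 0xF9, P'2 = 0x2E, P'3 = 0x32, P'4 = 0x4C, P'5 = 0xC9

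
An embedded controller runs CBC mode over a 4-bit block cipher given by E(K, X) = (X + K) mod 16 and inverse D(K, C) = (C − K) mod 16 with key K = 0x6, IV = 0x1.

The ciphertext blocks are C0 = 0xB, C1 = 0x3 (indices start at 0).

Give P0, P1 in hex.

CBC decryption: P_i = D(K, C_i) ⊕ C_{i−1}, with C_{−1} = IV.
P0: D(K, 0xB) = 0x5; 0x5 ⊕ 0x1 = 0x4.
P1: D(K, 0x3) = 0xD; 0xD ⊕ 0xB = 0x6.

P0 = 0x4, P1 = 0x6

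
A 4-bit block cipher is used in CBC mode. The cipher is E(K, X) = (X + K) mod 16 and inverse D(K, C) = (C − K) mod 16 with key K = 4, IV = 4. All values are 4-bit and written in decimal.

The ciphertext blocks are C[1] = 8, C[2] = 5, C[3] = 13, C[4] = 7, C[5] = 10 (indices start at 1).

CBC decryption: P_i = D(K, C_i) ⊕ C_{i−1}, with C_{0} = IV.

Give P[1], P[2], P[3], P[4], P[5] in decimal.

P[1]: D(K, 8) = 4; 4 ⊕ 4 = 0.
P[2]: D(K, 5) = 1; 1 ⊕ 8 = 9.
P[3]: D(K, 13) = 9; 9 ⊕ 5 = 12.
P[4]: D(K, 7) = 3; 3 ⊕ 13 = 14.
P[5]: D(K, 10) = 6; 6 ⊕ 7 = 1.

P[1] = 0, P[2] = 9, P[3] = 12, P[4] = 14, P[5] = 1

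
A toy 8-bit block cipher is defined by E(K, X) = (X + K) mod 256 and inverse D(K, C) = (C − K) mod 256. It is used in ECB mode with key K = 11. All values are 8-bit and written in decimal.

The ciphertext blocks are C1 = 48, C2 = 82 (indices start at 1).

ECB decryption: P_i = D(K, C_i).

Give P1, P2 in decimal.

P1: D(K, 48) = 37.
P2: D(K, 82) = 71.

P1 = 37, P2 = 71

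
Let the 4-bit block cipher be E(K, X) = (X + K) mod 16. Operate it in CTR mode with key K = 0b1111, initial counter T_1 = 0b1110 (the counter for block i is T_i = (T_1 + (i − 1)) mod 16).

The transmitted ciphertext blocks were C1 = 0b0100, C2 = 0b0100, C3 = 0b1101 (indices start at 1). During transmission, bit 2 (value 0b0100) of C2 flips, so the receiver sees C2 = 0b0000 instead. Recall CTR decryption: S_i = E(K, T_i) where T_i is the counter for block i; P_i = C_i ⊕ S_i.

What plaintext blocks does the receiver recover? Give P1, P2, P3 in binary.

Only C2 changed, to 0b0000. In CTR, a change in C_i flips the same bit in P_i only; the keystream is unaffected. Decrypting the received ciphertext:
P1: T = 0b1110, S = E(K, T) = 0b1101; 0b0100 ⊕ 0b1101 = 0b1001.
P2: T = 0b1111, S = E(K, T) = 0b1110; 0b0000 ⊕ 0b1110 = 0b1110.
P3: T = 0b0000, S = E(K, T) = 0b1111; 0b1101 ⊕ 0b1111 = 0b0010.
Blocks that differ from the original plaintext: P2.

P1 = 0b1001, P2 = 0b1110, P3 = 0b0010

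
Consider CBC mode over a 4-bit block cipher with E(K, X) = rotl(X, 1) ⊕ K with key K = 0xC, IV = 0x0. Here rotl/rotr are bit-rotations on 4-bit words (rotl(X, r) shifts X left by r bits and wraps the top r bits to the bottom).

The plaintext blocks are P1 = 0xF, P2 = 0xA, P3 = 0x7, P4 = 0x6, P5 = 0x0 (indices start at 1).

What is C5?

CBC encryption: C_i = E(K, P_i ⊕ C_{i−1}), with C_{0} = IV.
C1: P1 ⊕ 0x0 = 0xF; E(K, 0xF) = 0x3.
C2: P2 ⊕ 0x3 = 0x9; E(K, 0x9) = 0xF.
C3: P3 ⊕ 0xF = 0x8; E(K, 0x8) = 0xD.
C4: P4 ⊕ 0xD = 0xB; E(K, 0xB) = 0xB.
C5: P5 ⊕ 0xB = 0xB; E(K, 0xB) = 0xB.

C5 = 0xB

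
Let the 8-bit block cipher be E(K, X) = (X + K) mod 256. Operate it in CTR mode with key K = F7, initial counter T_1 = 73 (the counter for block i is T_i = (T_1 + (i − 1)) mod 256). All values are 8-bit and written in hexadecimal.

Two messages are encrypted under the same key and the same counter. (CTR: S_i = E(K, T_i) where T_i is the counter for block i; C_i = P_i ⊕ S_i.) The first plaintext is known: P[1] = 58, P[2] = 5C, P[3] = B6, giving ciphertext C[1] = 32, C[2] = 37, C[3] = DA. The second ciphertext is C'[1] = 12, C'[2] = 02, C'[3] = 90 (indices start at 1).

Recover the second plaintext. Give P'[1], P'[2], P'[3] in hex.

P'[1] = 78, P'[2] = 69, P'[3] = FC

In CTR with a reused counter, both messages share the same keystream S_i, so C_i ⊕ C'_i = P_i ⊕ P'_i and thus P'_i = P_i ⊕ C_i ⊕ C'_i.
P'[1]: 58 ⊕ 32 ⊕ 12 = 78.
P'[2]: 5C ⊕ 37 ⊕ 02 = 69.
P'[3]: B6 ⊕ DA ⊕ 90 = FC.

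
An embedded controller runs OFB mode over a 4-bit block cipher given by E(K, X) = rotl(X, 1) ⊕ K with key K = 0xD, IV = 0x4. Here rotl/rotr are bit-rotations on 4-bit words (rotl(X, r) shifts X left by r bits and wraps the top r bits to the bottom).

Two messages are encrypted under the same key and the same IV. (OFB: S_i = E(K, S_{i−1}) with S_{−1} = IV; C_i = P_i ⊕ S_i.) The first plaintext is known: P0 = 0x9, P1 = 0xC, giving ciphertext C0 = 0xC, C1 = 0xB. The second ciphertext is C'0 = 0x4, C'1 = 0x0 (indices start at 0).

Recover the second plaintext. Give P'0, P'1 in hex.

In OFB with a reused IV, both messages share the same keystream S_i, so C_i ⊕ C'_i = P_i ⊕ P'_i and thus P'_i = P_i ⊕ C_i ⊕ C'_i.
P'0: 0x9 ⊕ 0xC ⊕ 0x4 = 0x1.
P'1: 0xC ⊕ 0xB ⊕ 0x0 = 0x7.

P'0 = 0x1, P'1 = 0x7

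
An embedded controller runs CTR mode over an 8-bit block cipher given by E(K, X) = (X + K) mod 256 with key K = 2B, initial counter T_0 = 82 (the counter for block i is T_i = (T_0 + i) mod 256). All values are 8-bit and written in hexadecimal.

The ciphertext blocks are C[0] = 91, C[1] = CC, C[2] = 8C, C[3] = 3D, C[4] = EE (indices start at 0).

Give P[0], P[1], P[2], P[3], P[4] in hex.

P[0] = 3C, P[1] = 62, P[2] = 23, P[3] = 8D, P[4] = 5F

CTR decryption: S_i = E(K, T_i) where T_i is the counter for block i; P_i = C_i ⊕ S_i.
P[0]: T = 82, S = E(K, T) = AD; 91 ⊕ AD = 3C.
P[1]: T = 83, S = E(K, T) = AE; CC ⊕ AE = 62.
P[2]: T = 84, S = E(K, T) = AF; 8C ⊕ AF = 23.
P[3]: T = 85, S = E(K, T) = B0; 3D ⊕ B0 = 8D.
P[4]: T = 86, S = E(K, T) = B1; EE ⊕ B1 = 5F.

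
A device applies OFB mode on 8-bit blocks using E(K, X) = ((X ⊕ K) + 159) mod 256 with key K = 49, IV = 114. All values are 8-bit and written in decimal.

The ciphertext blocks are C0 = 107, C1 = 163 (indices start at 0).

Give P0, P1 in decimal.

OFB decryption: S_i = E(K, S_{i−1}) with S_{−1} = IV; P_i = C_i ⊕ S_i.
P0: S = E(K, 114) = 226; 107 ⊕ 226 = 137.
P1: S = E(K, 226) = 114; 163 ⊕ 114 = 209.

P0 = 137, P1 = 209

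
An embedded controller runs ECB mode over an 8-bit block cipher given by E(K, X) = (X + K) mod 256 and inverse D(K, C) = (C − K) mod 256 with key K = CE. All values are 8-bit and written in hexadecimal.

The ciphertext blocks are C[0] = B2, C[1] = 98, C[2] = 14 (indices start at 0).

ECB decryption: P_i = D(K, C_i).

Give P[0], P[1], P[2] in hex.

P[0] = E4, P[1] = CA, P[2] = 46

P[0]: D(K, B2) = E4.
P[1]: D(K, 98) = CA.
P[2]: D(K, 14) = 46.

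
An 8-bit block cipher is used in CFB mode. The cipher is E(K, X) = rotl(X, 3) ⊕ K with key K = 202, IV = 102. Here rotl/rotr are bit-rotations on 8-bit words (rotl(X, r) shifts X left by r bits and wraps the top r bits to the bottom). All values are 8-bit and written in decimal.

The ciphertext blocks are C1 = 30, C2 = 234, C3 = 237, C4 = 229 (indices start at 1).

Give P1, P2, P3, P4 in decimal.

P1 = 231, P2 = 208, P3 = 112, P4 = 64

CFB decryption: P_i = C_i ⊕ E(K, C_{i−1}), with C_{0} = IV.
P1: E(K, 102) = 249; 30 ⊕ 249 = 231.
P2: E(K, 30) = 58; 234 ⊕ 58 = 208.
P3: E(K, 234) = 157; 237 ⊕ 157 = 112.
P4: E(K, 237) = 165; 229 ⊕ 165 = 64.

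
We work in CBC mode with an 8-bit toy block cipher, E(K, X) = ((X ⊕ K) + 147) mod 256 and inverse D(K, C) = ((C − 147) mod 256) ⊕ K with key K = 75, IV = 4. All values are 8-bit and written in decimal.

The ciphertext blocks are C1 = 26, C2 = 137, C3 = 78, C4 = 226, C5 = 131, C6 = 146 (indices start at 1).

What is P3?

P3 = 121

CBC decryption: P_i = D(K, C_i) ⊕ C_{i−1}, with C_{0} = IV.
P3: D(K, 78) = 240; 240 ⊕ 137 = 121.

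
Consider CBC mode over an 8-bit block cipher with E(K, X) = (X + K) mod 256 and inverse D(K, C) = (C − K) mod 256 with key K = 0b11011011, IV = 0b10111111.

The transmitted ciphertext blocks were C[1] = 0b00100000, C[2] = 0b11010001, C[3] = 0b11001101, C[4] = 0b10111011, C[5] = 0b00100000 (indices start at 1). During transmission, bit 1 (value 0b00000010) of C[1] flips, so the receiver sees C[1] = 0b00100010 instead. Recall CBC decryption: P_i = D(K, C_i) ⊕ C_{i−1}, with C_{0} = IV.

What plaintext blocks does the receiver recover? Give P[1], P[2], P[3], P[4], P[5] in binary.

Only C[1] changed, to 0b00100010. In CBC, a change in C_i garbles P_i and flips the same bit in P_{i+1}. Decrypting the received ciphertext:
P[1]: D(K, 0b00100010) = 0b01000111; 0b01000111 ⊕ 0b10111111 = 0b11111000.
P[2]: D(K, 0b11010001) = 0b11110110; 0b11110110 ⊕ 0b00100010 = 0b11010100.
P[3]: D(K, 0b11001101) = 0b11110010; 0b11110010 ⊕ 0b11010001 = 0b00100011.
P[4]: D(K, 0b10111011) = 0b11100000; 0b11100000 ⊕ 0b11001101 = 0b00101101.
P[5]: D(K, 0b00100000) = 0b01000101; 0b01000101 ⊕ 0b10111011 = 0b11111110.
Blocks that differ from the original plaintext: P[1], P[2].

P[1] = 0b11111000, P[2] = 0b11010100, P[3] = 0b00100011, P[4] = 0b00101101, P[5] = 0b11111110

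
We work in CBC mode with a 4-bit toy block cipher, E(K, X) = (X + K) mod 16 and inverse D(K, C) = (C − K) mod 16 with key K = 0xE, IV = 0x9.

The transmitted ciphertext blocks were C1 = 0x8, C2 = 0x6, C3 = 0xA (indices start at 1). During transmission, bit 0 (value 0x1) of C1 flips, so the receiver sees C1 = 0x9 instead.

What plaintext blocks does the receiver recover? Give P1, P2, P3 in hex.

P1 = 0x2, P2 = 0x1, P3 = 0xA

CBC decryption: P_i = D(K, C_i) ⊕ C_{i−1}, with C_{0} = IV.
Only C1 changed, to 0x9. In CBC, a change in C_i garbles P_i and flips the same bit in P_{i+1}. Decrypting the received ciphertext:
P1: D(K, 0x9) = 0xB; 0xB ⊕ 0x9 = 0x2.
P2: D(K, 0x6) = 0x8; 0x8 ⊕ 0x9 = 0x1.
P3: D(K, 0xA) = 0xC; 0xC ⊕ 0x6 = 0xA.
Blocks that differ from the original plaintext: P1, P2.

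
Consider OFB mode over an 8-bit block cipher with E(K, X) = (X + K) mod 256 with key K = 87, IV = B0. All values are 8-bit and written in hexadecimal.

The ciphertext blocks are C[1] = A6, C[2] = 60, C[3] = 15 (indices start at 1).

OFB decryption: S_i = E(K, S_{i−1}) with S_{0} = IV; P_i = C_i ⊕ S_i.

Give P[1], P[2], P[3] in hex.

P[1]: S = E(K, B0) = 37; A6 ⊕ 37 = 91.
P[2]: S = E(K, 37) = BE; 60 ⊕ BE = DE.
P[3]: S = E(K, BE) = 45; 15 ⊕ 45 = 50.

P[1] = 91, P[2] = DE, P[3] = 50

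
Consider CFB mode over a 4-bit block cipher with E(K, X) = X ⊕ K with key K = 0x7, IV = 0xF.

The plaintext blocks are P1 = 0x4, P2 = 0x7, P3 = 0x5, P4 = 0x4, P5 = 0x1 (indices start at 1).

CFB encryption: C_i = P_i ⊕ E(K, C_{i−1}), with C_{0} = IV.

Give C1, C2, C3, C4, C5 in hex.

C1: E(K, 0xF) = 0x8; 0x4 ⊕ 0x8 = 0xC.
C2: E(K, 0xC) = 0xB; 0x7 ⊕ 0xB = 0xC.
C3: E(K, 0xC) = 0xB; 0x5 ⊕ 0xB = 0xE.
C4: E(K, 0xE) = 0x9; 0x4 ⊕ 0x9 = 0xD.
C5: E(K, 0xD) = 0xA; 0x1 ⊕ 0xA = 0xB.

C1 = 0xC, C2 = 0xC, C3 = 0xE, C4 = 0xD, C5 = 0xB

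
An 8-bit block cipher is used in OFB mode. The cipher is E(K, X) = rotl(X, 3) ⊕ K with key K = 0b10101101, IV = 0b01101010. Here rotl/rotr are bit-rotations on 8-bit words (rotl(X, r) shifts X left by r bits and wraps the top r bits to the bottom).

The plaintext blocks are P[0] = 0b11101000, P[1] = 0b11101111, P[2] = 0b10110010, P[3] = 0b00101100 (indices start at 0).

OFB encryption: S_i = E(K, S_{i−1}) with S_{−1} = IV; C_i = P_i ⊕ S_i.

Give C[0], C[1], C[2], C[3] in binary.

C[0]: S = E(K, 0b01101010) = 0b11111110; 0b11101000 ⊕ 0b11111110 = 0b00010110.
C[1]: S = E(K, 0b11111110) = 0b01011010; 0b11101111 ⊕ 0b01011010 = 0b10110101.
C[2]: S = E(K, 0b01011010) = 0b01111111; 0b10110010 ⊕ 0b01111111 = 0b11001101.
C[3]: S = E(K, 0b01111111) = 0b01010110; 0b00101100 ⊕ 0b01010110 = 0b01111010.

C[0] = 0b00010110, C[1] = 0b10110101, C[2] = 0b11001101, C[3] = 0b01111010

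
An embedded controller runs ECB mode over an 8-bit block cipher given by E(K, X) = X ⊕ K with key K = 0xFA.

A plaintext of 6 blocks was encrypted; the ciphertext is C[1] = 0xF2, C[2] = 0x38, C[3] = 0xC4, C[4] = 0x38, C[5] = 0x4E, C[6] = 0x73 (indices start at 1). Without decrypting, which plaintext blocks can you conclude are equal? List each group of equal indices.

P[2] = P[4]

ECB encrypts each block independently with the same key, so equal ciphertext blocks imply equal plaintext blocks.
C[2] = C[4] = 0x38, so P[2] = P[4].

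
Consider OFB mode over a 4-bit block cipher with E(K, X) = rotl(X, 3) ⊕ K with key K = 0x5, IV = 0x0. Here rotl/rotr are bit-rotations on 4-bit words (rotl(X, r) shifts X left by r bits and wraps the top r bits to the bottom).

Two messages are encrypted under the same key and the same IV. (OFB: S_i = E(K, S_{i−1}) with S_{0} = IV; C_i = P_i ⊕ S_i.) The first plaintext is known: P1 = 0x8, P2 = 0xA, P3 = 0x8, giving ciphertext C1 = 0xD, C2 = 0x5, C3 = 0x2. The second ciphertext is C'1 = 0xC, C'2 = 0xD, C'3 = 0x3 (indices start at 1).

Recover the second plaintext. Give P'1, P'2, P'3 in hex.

In OFB with a reused IV, both messages share the same keystream S_i, so C_i ⊕ C'_i = P_i ⊕ P'_i and thus P'_i = P_i ⊕ C_i ⊕ C'_i.
P'1: 0x8 ⊕ 0xD ⊕ 0xC = 0x9.
P'2: 0xA ⊕ 0x5 ⊕ 0xD = 0x2.
P'3: 0x8 ⊕ 0x2 ⊕ 0x3 = 0x9.

P'1 = 0x9, P'2 = 0x2, P'3 = 0x9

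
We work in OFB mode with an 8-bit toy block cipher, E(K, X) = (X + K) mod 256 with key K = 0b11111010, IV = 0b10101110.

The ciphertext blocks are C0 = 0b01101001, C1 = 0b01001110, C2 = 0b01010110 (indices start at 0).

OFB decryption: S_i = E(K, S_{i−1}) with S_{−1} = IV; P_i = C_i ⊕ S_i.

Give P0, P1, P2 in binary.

P0: S = E(K, 0b10101110) = 0b10101000; 0b01101001 ⊕ 0b10101000 = 0b11000001.
P1: S = E(K, 0b10101000) = 0b10100010; 0b01001110 ⊕ 0b10100010 = 0b11101100.
P2: S = E(K, 0b10100010) = 0b10011100; 0b01010110 ⊕ 0b10011100 = 0b11001010.

P0 = 0b11000001, P1 = 0b11101100, P2 = 0b11001010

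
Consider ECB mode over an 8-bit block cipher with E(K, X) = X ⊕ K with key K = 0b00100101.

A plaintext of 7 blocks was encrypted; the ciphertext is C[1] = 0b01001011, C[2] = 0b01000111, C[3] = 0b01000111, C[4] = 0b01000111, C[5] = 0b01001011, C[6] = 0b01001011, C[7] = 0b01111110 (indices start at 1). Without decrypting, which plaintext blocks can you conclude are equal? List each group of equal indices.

ECB encrypts each block independently with the same key, so equal ciphertext blocks imply equal plaintext blocks.
C[1] = C[5] = C[6] = 0b01001011, so P[1] = P[5] = P[6].
C[2] = C[3] = C[4] = 0b01000111, so P[2] = P[3] = P[4].

P[1] = P[5] = P[6]; P[2] = P[3] = P[4]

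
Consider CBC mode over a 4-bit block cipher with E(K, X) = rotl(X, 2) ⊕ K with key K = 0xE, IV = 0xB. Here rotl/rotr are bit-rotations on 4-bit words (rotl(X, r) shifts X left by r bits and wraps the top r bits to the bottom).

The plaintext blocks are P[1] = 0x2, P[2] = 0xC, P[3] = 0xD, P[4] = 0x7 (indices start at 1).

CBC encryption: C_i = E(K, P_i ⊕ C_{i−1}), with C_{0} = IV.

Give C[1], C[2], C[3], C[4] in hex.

C[1] = 0x8, C[2] = 0xF, C[3] = 0x6, C[4] = 0xA

C[1]: P[1] ⊕ 0xB = 0x9; E(K, 0x9) = 0x8.
C[2]: P[2] ⊕ 0x8 = 0x4; E(K, 0x4) = 0xF.
C[3]: P[3] ⊕ 0xF = 0x2; E(K, 0x2) = 0x6.
C[4]: P[4] ⊕ 0x6 = 0x1; E(K, 0x1) = 0xA.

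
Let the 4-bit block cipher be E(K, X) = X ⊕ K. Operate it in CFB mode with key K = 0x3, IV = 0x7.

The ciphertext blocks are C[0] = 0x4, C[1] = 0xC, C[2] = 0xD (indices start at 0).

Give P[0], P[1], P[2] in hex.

CFB decryption: P_i = C_i ⊕ E(K, C_{i−1}), with C_{−1} = IV.
P[0]: E(K, 0x7) = 0x4; 0x4 ⊕ 0x4 = 0x0.
P[1]: E(K, 0x4) = 0x7; 0xC ⊕ 0x7 = 0xB.
P[2]: E(K, 0xC) = 0xF; 0xD ⊕ 0xF = 0x2.

P[0] = 0x0, P[1] = 0xB, P[2] = 0x2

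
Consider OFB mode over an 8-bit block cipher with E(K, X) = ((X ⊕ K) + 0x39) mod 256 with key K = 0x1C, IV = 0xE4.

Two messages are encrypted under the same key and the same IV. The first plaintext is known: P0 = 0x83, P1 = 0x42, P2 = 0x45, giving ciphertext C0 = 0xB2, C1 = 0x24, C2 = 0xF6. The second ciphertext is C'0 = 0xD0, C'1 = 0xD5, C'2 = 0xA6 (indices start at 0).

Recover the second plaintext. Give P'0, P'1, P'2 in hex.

In OFB with a reused IV, both messages share the same keystream S_i, so C_i ⊕ C'_i = P_i ⊕ P'_i and thus P'_i = P_i ⊕ C_i ⊕ C'_i.
P'0: 0x83 ⊕ 0xB2 ⊕ 0xD0 = 0xE1.
P'1: 0x42 ⊕ 0x24 ⊕ 0xD5 = 0xB3.
P'2: 0x45 ⊕ 0xF6 ⊕ 0xA6 = 0x15.

P'0 = 0xE1, P'1 = 0xB3, P'2 = 0x15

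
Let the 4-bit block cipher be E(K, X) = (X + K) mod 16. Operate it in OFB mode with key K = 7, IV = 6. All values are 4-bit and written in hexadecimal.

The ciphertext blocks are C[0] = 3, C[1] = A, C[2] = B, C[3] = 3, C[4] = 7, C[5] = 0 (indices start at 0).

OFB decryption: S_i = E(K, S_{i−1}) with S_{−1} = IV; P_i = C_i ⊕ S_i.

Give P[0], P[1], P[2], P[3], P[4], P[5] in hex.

P[0] = E, P[1] = E, P[2] = 0, P[3] = 1, P[4] = E, P[5] = 0

P[0]: S = E(K, 6) = D; 3 ⊕ D = E.
P[1]: S = E(K, D) = 4; A ⊕ 4 = E.
P[2]: S = E(K, 4) = B; B ⊕ B = 0.
P[3]: S = E(K, B) = 2; 3 ⊕ 2 = 1.
P[4]: S = E(K, 2) = 9; 7 ⊕ 9 = E.
P[5]: S = E(K, 9) = 0; 0 ⊕ 0 = 0.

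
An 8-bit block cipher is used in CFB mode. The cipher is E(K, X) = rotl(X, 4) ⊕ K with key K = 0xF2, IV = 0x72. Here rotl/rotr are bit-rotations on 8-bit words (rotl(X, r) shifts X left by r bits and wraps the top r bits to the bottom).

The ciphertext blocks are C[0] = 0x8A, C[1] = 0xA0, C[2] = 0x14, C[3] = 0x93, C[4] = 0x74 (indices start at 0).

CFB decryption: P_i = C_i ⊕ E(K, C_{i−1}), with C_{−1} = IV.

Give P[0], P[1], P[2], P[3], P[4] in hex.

P[0]: E(K, 0x72) = 0xD5; 0x8A ⊕ 0xD5 = 0x5F.
P[1]: E(K, 0x8A) = 0x5A; 0xA0 ⊕ 0x5A = 0xFA.
P[2]: E(K, 0xA0) = 0xF8; 0x14 ⊕ 0xF8 = 0xEC.
P[3]: E(K, 0x14) = 0xB3; 0x93 ⊕ 0xB3 = 0x20.
P[4]: E(K, 0x93) = 0xCB; 0x74 ⊕ 0xCB = 0xBF.

P[0] = 0x5F, P[1] = 0xFA, P[2] = 0xEC, P[3] = 0x20, P[4] = 0xBF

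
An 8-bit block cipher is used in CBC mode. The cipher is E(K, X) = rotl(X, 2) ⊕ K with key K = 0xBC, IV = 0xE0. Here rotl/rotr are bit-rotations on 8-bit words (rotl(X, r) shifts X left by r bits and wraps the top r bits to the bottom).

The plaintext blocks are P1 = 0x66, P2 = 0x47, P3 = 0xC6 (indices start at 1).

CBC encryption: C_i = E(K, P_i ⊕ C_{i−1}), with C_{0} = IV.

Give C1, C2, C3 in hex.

C1: P1 ⊕ 0xE0 = 0x86; E(K, 0x86) = 0xA6.
C2: P2 ⊕ 0xA6 = 0xE1; E(K, 0xE1) = 0x3B.
C3: P3 ⊕ 0x3B = 0xFD; E(K, 0xFD) = 0x4B.

C1 = 0xA6, C2 = 0x3B, C3 = 0x4B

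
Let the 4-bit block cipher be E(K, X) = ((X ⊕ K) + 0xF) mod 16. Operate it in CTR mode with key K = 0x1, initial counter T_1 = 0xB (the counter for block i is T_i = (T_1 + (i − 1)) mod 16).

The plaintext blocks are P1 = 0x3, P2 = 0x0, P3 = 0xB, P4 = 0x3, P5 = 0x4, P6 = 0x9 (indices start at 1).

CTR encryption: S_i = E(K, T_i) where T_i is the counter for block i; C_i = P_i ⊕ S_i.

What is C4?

C1: T = 0xB, S = E(K, T) = 0x9; 0x3 ⊕ 0x9 = 0xA.
C2: T = 0xC, S = E(K, T) = 0xC; 0x0 ⊕ 0xC = 0xC.
C3: T = 0xD, S = E(K, T) = 0xB; 0xB ⊕ 0xB = 0x0.
C4: T = 0xE, S = E(K, T) = 0xE; 0x3 ⊕ 0xE = 0xD.

C4 = 0xD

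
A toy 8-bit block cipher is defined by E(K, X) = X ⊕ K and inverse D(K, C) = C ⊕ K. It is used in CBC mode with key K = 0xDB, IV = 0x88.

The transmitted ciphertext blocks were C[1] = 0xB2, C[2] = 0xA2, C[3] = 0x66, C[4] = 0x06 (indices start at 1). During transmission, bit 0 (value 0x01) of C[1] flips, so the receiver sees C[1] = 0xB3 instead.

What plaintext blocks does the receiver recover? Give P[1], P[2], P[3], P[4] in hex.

CBC decryption: P_i = D(K, C_i) ⊕ C_{i−1}, with C_{0} = IV.
Only C[1] changed, to 0xB3. In CBC, a change in C_i garbles P_i and flips the same bit in P_{i+1}. Decrypting the received ciphertext:
P[1]: D(K, 0xB3) = 0x68; 0x68 ⊕ 0x88 = 0xE0.
P[2]: D(K, 0xA2) = 0x79; 0x79 ⊕ 0xB3 = 0xCA.
P[3]: D(K, 0x66) = 0xBD; 0xBD ⊕ 0xA2 = 0x1F.
P[4]: D(K, 0x06) = 0xDD; 0xDD ⊕ 0x66 = 0xBB.
Blocks that differ from the original plaintext: P[1], P[2].

P[1] = 0xE0, P[2] = 0xCA, P[3] = 0x1F, P[4] = 0xBB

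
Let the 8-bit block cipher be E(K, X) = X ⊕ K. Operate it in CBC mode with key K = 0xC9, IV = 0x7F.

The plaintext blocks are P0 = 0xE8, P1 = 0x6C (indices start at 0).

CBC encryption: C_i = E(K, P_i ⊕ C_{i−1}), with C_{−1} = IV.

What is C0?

C0 = 0x5E

C0: P0 ⊕ 0x7F = 0x97; E(K, 0x97) = 0x5E.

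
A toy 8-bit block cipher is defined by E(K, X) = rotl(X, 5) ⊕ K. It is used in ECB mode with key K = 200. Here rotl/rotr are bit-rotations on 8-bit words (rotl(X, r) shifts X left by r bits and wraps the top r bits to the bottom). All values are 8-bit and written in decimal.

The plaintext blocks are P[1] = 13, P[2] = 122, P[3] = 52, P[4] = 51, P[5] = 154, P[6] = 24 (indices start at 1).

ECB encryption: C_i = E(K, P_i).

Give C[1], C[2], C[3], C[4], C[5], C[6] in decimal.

C[1] = 105, C[2] = 135, C[3] = 78, C[4] = 174, C[5] = 155, C[6] = 203

C[1]: E(K, 13) = 105.
C[2]: E(K, 122) = 135.
C[3]: E(K, 52) = 78.
C[4]: E(K, 51) = 174.
C[5]: E(K, 154) = 155.
C[6]: E(K, 24) = 203.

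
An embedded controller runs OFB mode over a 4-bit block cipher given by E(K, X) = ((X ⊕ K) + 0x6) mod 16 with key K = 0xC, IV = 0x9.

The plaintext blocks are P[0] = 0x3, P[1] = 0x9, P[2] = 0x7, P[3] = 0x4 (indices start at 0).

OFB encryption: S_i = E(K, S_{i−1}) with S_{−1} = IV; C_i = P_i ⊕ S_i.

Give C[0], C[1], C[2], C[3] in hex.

C[0] = 0x8, C[1] = 0x4, C[2] = 0x0, C[3] = 0x5

C[0]: S = E(K, 0x9) = 0xB; 0x3 ⊕ 0xB = 0x8.
C[1]: S = E(K, 0xB) = 0xD; 0x9 ⊕ 0xD = 0x4.
C[2]: S = E(K, 0xD) = 0x7; 0x7 ⊕ 0x7 = 0x0.
C[3]: S = E(K, 0x7) = 0x1; 0x4 ⊕ 0x1 = 0x5.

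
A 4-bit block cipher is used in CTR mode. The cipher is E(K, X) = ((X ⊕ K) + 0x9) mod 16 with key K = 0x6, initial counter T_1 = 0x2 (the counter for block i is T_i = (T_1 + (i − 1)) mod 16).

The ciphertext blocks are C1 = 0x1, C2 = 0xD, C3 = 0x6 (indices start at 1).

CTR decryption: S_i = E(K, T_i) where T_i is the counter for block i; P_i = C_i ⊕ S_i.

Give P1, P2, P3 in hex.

P1 = 0xC, P2 = 0x3, P3 = 0xD

P1: T = 0x2, S = E(K, T) = 0xD; 0x1 ⊕ 0xD = 0xC.
P2: T = 0x3, S = E(K, T) = 0xE; 0xD ⊕ 0xE = 0x3.
P3: T = 0x4, S = E(K, T) = 0xB; 0x6 ⊕ 0xB = 0xD.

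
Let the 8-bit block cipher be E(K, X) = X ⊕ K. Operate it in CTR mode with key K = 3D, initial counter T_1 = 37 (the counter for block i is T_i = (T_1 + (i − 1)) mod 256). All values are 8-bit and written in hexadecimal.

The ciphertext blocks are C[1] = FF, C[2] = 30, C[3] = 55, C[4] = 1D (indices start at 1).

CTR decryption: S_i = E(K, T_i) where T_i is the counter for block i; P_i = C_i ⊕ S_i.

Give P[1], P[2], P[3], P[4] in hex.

P[1]: T = 37, S = E(K, T) = 0A; FF ⊕ 0A = F5.
P[2]: T = 38, S = E(K, T) = 05; 30 ⊕ 05 = 35.
P[3]: T = 39, S = E(K, T) = 04; 55 ⊕ 04 = 51.
P[4]: T = 3A, S = E(K, T) = 07; 1D ⊕ 07 = 1A.

P[1] = F5, P[2] = 35, P[3] = 51, P[4] = 1A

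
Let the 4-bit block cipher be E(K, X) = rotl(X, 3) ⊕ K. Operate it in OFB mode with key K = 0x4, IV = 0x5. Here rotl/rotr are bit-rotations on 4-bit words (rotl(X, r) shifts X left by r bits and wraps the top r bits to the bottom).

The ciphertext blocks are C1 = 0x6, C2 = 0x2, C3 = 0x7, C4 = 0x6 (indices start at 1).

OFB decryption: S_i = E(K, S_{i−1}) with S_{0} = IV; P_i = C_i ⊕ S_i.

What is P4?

P4 = 0xC

P1: S = E(K, 0x5) = 0xE; 0x6 ⊕ 0xE = 0x8.
P2: S = E(K, 0xE) = 0x3; 0x2 ⊕ 0x3 = 0x1.
P3: S = E(K, 0x3) = 0xD; 0x7 ⊕ 0xD = 0xA.
P4: S = E(K, 0xD) = 0xA; 0x6 ⊕ 0xA = 0xC.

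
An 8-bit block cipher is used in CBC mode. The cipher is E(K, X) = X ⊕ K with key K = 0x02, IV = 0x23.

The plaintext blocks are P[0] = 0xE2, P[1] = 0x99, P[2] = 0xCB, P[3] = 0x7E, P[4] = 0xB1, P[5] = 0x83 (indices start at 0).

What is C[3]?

C[3] = 0xED

CBC encryption: C_i = E(K, P_i ⊕ C_{i−1}), with C_{−1} = IV.
C[0]: P[0] ⊕ 0x23 = 0xC1; E(K, 0xC1) = 0xC3.
C[1]: P[1] ⊕ 0xC3 = 0x5A; E(K, 0x5A) = 0x58.
C[2]: P[2] ⊕ 0x58 = 0x93; E(K, 0x93) = 0x91.
C[3]: P[3] ⊕ 0x91 = 0xEF; E(K, 0xEF) = 0xED.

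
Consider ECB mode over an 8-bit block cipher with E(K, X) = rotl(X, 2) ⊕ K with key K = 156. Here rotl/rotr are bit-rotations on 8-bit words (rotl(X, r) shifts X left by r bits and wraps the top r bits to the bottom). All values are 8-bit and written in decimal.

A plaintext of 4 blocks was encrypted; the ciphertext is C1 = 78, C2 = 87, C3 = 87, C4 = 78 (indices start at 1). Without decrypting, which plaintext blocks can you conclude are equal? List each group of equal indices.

ECB encrypts each block independently with the same key, so equal ciphertext blocks imply equal plaintext blocks.
C1 = C4 = 78, so P1 = P4.
C2 = C3 = 87, so P2 = P3.

P1 = P4; P2 = P3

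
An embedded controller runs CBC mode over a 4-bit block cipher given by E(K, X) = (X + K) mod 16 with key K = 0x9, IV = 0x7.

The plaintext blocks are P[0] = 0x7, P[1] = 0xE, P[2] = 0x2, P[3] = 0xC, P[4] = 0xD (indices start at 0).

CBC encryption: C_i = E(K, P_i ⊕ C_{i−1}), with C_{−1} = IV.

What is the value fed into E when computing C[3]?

0x7

C[0]: P[0] ⊕ 0x7 = 0x0; E(K, 0x0) = 0x9.
C[1]: P[1] ⊕ 0x9 = 0x7; E(K, 0x7) = 0x0.
C[2]: P[2] ⊕ 0x0 = 0x2; E(K, 0x2) = 0xB.
C[3]: P[3] ⊕ 0xB = 0x7; E(K, 0x7) = 0x0.
So the input to E for block [3] is 0x7.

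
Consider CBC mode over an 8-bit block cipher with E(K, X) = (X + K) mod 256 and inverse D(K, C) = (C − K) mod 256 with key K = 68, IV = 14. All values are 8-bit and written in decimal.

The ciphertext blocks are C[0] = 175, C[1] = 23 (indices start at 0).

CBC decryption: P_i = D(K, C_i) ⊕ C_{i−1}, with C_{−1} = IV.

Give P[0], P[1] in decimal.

P[0] = 101, P[1] = 124

P[0]: D(K, 175) = 107; 107 ⊕ 14 = 101.
P[1]: D(K, 23) = 211; 211 ⊕ 175 = 124.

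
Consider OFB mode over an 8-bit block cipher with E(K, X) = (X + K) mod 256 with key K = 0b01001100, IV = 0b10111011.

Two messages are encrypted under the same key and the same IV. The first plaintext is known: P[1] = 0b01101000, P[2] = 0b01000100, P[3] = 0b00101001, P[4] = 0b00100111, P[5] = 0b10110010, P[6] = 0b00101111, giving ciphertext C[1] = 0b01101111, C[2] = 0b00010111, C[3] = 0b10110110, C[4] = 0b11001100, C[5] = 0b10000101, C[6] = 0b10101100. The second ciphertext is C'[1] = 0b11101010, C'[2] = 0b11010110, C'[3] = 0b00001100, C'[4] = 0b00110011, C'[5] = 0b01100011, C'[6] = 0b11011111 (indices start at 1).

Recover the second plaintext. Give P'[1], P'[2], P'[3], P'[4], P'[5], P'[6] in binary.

P'[1] = 0b11101101, P'[2] = 0b10000101, P'[3] = 0b10010011, P'[4] = 0b11011000, P'[5] = 0b01010100, P'[6] = 0b01011100

In OFB with a reused IV, both messages share the same keystream S_i, so C_i ⊕ C'_i = P_i ⊕ P'_i and thus P'_i = P_i ⊕ C_i ⊕ C'_i.
P'[1]: 0b01101000 ⊕ 0b01101111 ⊕ 0b11101010 = 0b11101101.
P'[2]: 0b01000100 ⊕ 0b00010111 ⊕ 0b11010110 = 0b10000101.
P'[3]: 0b00101001 ⊕ 0b10110110 ⊕ 0b00001100 = 0b10010011.
P'[4]: 0b00100111 ⊕ 0b11001100 ⊕ 0b00110011 = 0b11011000.
P'[5]: 0b10110010 ⊕ 0b10000101 ⊕ 0b01100011 = 0b01010100.
P'[6]: 0b00101111 ⊕ 0b10101100 ⊕ 0b11011111 = 0b01011100.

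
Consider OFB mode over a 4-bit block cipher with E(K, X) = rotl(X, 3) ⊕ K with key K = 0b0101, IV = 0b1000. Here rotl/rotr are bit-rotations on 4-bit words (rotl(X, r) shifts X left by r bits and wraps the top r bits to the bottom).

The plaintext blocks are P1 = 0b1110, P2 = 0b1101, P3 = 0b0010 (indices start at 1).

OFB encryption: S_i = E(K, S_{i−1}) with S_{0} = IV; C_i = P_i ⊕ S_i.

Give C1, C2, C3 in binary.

C1 = 0b1111, C2 = 0b0000, C3 = 0b1001

C1: S = E(K, 0b1000) = 0b0001; 0b1110 ⊕ 0b0001 = 0b1111.
C2: S = E(K, 0b0001) = 0b1101; 0b1101 ⊕ 0b1101 = 0b0000.
C3: S = E(K, 0b1101) = 0b1011; 0b0010 ⊕ 0b1011 = 0b1001.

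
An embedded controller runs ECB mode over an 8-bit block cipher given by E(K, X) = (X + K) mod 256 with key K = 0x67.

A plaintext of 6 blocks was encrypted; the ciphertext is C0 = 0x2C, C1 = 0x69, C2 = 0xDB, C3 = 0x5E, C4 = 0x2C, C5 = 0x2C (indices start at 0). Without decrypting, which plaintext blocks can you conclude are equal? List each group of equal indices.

P0 = P4 = P5

ECB encrypts each block independently with the same key, so equal ciphertext blocks imply equal plaintext blocks.
C0 = C4 = C5 = 0x2C, so P0 = P4 = P5.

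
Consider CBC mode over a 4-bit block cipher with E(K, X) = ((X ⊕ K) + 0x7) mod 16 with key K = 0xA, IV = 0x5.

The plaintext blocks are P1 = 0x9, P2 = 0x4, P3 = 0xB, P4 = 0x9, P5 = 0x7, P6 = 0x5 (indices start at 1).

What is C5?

CBC encryption: C_i = E(K, P_i ⊕ C_{i−1}), with C_{0} = IV.
C1: P1 ⊕ 0x5 = 0xC; E(K, 0xC) = 0xD.
C2: P2 ⊕ 0xD = 0x9; E(K, 0x9) = 0xA.
C3: P3 ⊕ 0xA = 0x1; E(K, 0x1) = 0x2.
C4: P4 ⊕ 0x2 = 0xB; E(K, 0xB) = 0x8.
C5: P5 ⊕ 0x8 = 0xF; E(K, 0xF) = 0xC.

C5 = 0xC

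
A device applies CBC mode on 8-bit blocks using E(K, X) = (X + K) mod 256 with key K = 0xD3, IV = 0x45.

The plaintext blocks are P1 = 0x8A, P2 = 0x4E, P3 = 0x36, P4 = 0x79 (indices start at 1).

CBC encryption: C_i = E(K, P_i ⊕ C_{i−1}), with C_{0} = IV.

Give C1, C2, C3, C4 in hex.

C1: P1 ⊕ 0x45 = 0xCF; E(K, 0xCF) = 0xA2.
C2: P2 ⊕ 0xA2 = 0xEC; E(K, 0xEC) = 0xBF.
C3: P3 ⊕ 0xBF = 0x89; E(K, 0x89) = 0x5C.
C4: P4 ⊕ 0x5C = 0x25; E(K, 0x25) = 0xF8.

C1 = 0xA2, C2 = 0xBF, C3 = 0x5C, C4 = 0xF8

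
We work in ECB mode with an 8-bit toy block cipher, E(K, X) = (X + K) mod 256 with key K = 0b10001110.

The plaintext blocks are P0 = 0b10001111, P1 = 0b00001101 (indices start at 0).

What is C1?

C1 = 0b10011011

ECB encryption: C_i = E(K, P_i).
C1: E(K, 0b00001101) = 0b10011011.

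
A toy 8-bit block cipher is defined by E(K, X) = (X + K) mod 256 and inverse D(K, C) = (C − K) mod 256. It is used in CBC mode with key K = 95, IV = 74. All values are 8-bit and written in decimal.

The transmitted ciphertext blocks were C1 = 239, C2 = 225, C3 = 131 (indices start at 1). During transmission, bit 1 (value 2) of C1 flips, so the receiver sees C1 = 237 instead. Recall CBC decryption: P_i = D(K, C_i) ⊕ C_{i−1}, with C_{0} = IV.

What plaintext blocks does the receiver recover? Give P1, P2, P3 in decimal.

Only C1 changed, to 237. In CBC, a change in C_i garbles P_i and flips the same bit in P_{i+1}. Decrypting the received ciphertext:
P1: D(K, 237) = 142; 142 ⊕ 74 = 196.
P2: D(K, 225) = 130; 130 ⊕ 237 = 111.
P3: D(K, 131) = 36; 36 ⊕ 225 = 197.
Blocks that differ from the original plaintext: P1, P2.

P1 = 196, P2 = 111, P3 = 197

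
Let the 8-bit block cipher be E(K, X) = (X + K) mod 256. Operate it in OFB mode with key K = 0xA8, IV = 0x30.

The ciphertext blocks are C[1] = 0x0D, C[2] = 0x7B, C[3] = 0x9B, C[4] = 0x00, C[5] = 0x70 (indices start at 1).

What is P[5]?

OFB decryption: S_i = E(K, S_{i−1}) with S_{0} = IV; P_i = C_i ⊕ S_i.
P[1]: S = E(K, 0x30) = 0xD8; 0x0D ⊕ 0xD8 = 0xD5.
P[2]: S = E(K, 0xD8) = 0x80; 0x7B ⊕ 0x80 = 0xFB.
P[3]: S = E(K, 0x80) = 0x28; 0x9B ⊕ 0x28 = 0xB3.
P[4]: S = E(K, 0x28) = 0xD0; 0x00 ⊕ 0xD0 = 0xD0.
P[5]: S = E(K, 0xD0) = 0x78; 0x70 ⊕ 0x78 = 0x08.

P[5] = 0x08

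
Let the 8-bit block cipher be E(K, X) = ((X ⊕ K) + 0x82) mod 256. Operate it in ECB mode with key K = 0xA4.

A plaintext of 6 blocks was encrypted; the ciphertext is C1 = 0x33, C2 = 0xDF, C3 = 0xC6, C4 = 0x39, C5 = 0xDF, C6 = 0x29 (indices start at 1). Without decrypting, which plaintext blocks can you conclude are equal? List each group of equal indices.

P2 = P5

ECB encrypts each block independently with the same key, so equal ciphertext blocks imply equal plaintext blocks.
C2 = C5 = 0xDF, so P2 = P5.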